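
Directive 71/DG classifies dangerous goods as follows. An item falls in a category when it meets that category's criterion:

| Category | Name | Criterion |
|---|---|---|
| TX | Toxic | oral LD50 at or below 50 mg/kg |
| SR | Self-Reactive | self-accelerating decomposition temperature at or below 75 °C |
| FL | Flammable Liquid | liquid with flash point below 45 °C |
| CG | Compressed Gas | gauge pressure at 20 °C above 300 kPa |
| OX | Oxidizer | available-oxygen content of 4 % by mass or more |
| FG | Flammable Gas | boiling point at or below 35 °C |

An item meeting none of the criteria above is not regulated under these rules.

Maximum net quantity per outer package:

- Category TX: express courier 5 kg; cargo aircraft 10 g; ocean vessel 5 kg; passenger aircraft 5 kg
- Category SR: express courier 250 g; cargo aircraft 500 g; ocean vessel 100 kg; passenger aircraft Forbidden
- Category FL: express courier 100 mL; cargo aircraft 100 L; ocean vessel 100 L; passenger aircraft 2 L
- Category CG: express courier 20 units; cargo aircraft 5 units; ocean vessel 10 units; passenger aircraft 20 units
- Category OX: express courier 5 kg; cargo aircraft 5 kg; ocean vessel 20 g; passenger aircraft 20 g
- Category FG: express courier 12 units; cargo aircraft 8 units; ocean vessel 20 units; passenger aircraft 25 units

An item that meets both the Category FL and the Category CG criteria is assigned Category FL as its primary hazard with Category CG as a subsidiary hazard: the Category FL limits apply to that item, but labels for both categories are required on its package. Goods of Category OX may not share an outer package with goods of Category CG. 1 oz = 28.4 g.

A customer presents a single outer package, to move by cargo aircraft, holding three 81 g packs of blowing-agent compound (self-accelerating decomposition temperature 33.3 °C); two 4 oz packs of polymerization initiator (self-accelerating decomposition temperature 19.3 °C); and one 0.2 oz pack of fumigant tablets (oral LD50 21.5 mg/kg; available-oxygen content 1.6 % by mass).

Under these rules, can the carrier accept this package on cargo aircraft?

Blowing-agent compound: self-accelerating decomposition temperature 33.3 °C ≤ 75 °C → Category SR (Self-Reactive).
With self-accelerating decomposition temperature 19.3 °C (≤ 75 °C), the polymerization initiator falls in Category SR.
Oral LD50 21.5 mg/kg meets the Category TX criterion (Toxic), so the fumigant tablets are Category TX.
Category SR net quantity: (three 81 g packs = 243 g) + (two 4 oz packs = 227.2 g) = 470.2 g.
That is within the Category SR cargo aircraft limit of 500 g.
Category TX quantity: one 0.2 oz pack = 5.68 g.
5.68 g is within the cargo aircraft limit of 10 g for Category TX.
The segregation rule (Category OX with Category CG) does not apply to Category SR with Category TX.
Every hazard category is within its cargo aircraft limit and no segregation rule is violated.

Yes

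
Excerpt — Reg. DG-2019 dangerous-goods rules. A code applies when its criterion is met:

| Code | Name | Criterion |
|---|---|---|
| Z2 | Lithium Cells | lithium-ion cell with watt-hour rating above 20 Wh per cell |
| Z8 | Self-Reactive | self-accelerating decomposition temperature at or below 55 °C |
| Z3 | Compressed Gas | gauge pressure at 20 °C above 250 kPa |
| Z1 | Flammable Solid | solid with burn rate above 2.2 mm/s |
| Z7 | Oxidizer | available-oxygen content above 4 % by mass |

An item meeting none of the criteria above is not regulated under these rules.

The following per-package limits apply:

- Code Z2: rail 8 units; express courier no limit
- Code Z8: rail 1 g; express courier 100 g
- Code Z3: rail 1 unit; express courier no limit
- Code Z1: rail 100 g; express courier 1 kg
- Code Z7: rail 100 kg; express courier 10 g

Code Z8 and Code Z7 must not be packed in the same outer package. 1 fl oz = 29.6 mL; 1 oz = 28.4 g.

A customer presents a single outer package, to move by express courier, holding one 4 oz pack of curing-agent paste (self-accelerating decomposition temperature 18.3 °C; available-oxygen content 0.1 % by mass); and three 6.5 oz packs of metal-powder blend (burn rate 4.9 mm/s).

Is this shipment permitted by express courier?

No

With self-accelerating decomposition temperature 18.3 °C (≤ 55 °C), the curing-agent paste falls in Code Z8.
Metal-powder blend: burn rate 4.9 mm/s > 2.2 mm/s → Code Z1 (Flammable Solid).
Code Z1 quantity: three 6.5 oz packs = 553.8 g.
553.8 g ≤ 1 kg (express courier limit, Code Z1) — within limit.
Code Z8 quantity: one 4 oz pack = 113.6 g.
113.6 g > 100 g (express courier limit, Code Z8) — over the limit.
The segregation rule (Code Z8 with Code Z7) does not apply to Code Z1 with Code Z8.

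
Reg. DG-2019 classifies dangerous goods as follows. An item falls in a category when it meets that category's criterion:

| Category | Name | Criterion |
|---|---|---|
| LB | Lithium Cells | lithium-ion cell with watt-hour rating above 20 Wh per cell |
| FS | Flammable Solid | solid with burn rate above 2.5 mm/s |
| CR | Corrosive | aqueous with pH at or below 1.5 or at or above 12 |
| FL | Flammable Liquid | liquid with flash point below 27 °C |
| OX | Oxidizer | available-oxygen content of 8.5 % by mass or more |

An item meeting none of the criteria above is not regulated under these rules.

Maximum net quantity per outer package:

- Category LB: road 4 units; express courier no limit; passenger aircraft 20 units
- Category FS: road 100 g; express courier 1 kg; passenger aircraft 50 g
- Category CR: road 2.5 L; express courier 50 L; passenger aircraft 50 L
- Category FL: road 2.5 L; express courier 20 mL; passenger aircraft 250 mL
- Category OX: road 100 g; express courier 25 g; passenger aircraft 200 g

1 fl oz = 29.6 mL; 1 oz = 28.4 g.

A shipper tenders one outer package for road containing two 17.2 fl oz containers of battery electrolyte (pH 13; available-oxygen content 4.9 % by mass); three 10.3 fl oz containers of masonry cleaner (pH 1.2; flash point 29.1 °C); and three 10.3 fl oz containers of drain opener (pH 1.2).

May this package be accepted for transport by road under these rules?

No

With pH 13 (≥ 12), the battery electrolyte falls in Category CR.
Masonry cleaner: pH 1.2 ≤ 1.5 → Category CR (Corrosive).
The drain opener has pH 1.2, which is ≤ 1.5, so it is Category CR (Corrosive).
Category CR net quantity: (two 17.2 fl oz containers = 1018.24 mL) + (three 10.3 fl oz containers = 914.64 mL) + (three 10.3 fl oz containers = 914.64 mL) = 2847.52 mL.
2847.52 mL exceeds the road limit of 2.5 L for Category CR.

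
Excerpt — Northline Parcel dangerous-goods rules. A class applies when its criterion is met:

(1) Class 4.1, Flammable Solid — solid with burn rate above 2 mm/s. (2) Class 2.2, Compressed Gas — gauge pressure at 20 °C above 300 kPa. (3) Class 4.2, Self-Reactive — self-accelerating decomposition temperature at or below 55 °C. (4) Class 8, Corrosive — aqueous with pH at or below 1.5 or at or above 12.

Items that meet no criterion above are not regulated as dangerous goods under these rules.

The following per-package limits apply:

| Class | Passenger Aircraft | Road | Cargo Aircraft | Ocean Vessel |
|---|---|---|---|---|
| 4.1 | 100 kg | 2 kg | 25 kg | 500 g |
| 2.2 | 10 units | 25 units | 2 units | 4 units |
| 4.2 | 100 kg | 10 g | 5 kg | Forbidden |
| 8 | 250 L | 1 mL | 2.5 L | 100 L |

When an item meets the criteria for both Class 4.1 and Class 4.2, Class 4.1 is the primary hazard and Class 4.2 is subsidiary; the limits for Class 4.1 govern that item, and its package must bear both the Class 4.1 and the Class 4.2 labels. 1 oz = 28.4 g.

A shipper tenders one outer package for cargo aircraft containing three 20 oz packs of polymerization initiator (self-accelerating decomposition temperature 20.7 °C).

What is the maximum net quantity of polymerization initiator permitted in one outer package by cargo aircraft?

The polymerization initiator has self-accelerating decomposition temperature 20.7 °C, which is ≤ 55 °C, so it is Class 4.2 (Self-Reactive).
The cargo aircraft limit for Class 4.2 is 5 kg.

5 kg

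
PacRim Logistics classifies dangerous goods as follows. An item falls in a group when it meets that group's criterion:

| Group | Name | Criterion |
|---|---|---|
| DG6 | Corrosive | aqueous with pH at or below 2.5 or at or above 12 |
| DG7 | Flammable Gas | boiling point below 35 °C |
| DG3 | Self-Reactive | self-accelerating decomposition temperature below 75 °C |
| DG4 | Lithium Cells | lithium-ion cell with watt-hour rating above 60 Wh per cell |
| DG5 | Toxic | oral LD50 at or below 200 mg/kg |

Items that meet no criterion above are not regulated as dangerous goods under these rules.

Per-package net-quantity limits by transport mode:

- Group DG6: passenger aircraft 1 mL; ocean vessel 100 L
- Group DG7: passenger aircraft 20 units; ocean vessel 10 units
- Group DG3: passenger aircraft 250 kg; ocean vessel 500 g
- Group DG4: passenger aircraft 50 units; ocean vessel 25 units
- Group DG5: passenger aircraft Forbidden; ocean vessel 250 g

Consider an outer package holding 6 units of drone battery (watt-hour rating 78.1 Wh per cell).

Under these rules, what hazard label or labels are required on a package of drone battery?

Group DG4

The drone battery has watt-hour rating 78.1 Wh per cell, which is > 60 Wh per cell, so it is Group DG4 (Lithium Cells).
Only the Group DG4 label is required.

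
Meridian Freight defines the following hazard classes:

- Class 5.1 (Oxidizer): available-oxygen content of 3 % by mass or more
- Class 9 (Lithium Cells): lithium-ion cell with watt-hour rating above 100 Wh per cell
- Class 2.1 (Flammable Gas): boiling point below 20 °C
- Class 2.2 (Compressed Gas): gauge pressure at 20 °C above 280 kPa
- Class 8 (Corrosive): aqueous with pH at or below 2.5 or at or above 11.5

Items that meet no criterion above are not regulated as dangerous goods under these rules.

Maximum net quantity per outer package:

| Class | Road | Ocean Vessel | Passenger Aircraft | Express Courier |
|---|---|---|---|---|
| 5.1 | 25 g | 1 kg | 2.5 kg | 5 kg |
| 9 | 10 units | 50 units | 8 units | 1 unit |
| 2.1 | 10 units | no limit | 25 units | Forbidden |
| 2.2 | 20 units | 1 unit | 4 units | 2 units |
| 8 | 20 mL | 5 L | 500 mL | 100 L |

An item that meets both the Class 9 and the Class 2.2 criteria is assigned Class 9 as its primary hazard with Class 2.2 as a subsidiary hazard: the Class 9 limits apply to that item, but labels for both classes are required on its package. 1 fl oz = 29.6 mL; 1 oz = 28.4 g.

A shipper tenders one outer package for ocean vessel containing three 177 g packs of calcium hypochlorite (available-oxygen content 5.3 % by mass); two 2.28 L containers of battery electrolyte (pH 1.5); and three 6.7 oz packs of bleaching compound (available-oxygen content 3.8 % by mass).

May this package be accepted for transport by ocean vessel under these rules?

Available-oxygen content 5.3 % by mass meets the Class 5.1 criterion (Oxidizer), so the calcium hypochlorite is Class 5.1.
The battery electrolyte has pH 1.5, which is ≤ 2.5, so it is Class 8 (Corrosive).
Bleaching compound: available-oxygen content 3.8 % by mass ≥ 3 % by mass → Class 5.1 (Oxidizer).
Class 5.1 net quantity: (three 177 g packs = 531 g) + (three 6.7 oz packs = 570.84 g) = 1101.84 g.
1101.84 g exceeds the ocean vessel limit of 1 kg for Class 5.1.
Class 8 quantity: two 2.28 L containers = 4.56 L.
4.56 L is within the ocean vessel limit of 5 L for Class 8.

No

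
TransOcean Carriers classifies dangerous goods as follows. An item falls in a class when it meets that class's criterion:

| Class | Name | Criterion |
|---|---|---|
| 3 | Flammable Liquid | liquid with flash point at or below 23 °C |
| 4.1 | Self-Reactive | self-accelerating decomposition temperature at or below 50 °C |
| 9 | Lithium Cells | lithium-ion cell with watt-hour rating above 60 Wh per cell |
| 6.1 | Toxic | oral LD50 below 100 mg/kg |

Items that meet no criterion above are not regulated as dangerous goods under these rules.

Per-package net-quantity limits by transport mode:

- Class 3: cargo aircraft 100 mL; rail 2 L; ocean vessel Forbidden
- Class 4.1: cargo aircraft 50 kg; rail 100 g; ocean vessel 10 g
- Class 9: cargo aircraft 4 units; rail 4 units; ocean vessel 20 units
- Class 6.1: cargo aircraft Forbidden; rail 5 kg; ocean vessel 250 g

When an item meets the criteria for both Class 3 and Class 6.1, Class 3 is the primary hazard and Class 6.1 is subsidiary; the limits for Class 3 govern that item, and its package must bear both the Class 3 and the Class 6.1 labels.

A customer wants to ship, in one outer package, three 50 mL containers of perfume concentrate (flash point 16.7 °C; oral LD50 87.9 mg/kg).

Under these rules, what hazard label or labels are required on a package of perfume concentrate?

Flash point 16.7 °C meets the Class 3 criterion (Flammable Liquid), so the perfume concentrate is Class 3.
With oral LD50 87.9 mg/kg (< 100 mg/kg), the perfume concentrate falls in Class 6.1.
By the precedence rule Class 3 is primary and Class 6.1 is subsidiary, and that rule requires both labels on the package.

Class 3 and 6.1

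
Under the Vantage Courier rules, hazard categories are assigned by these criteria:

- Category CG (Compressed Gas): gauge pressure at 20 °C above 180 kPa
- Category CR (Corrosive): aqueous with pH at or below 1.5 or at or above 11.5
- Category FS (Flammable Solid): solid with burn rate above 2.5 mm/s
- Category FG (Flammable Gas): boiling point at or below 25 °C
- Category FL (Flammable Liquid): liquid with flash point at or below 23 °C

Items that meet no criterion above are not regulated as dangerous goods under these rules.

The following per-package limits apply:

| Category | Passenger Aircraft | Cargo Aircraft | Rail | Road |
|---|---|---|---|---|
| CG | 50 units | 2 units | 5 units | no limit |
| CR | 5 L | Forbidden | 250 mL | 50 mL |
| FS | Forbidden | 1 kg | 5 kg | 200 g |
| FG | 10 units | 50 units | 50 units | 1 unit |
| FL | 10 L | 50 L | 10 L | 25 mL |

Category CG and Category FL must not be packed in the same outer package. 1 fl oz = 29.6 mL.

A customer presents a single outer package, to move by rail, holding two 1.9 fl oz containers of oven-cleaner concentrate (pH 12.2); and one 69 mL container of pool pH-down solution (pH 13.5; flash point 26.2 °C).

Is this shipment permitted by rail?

With pH 12.2 (≥ 11.5), the oven-cleaner concentrate falls in Category CR.
pH 13.5 meets the Category CR criterion (Corrosive), so the pool pH-down solution is Category CR.
Total Category CR: (two 1.9 fl oz containers = 112.48 mL) + 69 mL = 181.48 mL.
181.48 mL is within the rail limit of 250 mL for Category CR.

Yes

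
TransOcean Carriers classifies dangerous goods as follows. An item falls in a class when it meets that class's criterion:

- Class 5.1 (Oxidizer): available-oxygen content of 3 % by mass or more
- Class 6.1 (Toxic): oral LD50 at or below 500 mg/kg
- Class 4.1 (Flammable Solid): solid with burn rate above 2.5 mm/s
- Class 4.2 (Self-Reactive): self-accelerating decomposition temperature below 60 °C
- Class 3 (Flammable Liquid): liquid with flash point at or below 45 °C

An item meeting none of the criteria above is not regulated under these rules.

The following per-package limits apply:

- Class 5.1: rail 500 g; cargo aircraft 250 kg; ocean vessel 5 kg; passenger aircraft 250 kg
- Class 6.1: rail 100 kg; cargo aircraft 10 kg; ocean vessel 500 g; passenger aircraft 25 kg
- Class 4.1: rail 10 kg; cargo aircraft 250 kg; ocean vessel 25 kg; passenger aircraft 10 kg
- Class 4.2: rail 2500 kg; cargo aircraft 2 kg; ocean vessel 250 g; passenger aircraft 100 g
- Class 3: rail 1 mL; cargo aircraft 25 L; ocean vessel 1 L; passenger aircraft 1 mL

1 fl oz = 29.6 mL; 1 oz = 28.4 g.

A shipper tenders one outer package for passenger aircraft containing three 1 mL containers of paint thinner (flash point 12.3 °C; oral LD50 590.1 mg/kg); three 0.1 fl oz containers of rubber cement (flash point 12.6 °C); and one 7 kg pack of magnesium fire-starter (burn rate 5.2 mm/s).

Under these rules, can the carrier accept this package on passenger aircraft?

With flash point 12.3 °C (≤ 45 °C), the paint thinner falls in Class 3.
Rubber cement: flash point 12.6 °C ≤ 45 °C → Class 3 (Flammable Liquid).
The magnesium fire-starter has burn rate 5.2 mm/s, which is > 2.5 mm/s, so it is Class 4.1 (Flammable Solid).
Class 4.1 quantity: 7 kg.
That is within the Class 4.1 passenger aircraft limit of 10 kg.
Total Class 3: (three 1 mL containers = 3 mL) + (three 0.1 fl oz containers = 8.88 mL) = 11.88 mL.
11.88 mL > 1 mL (passenger aircraft limit, Class 3) — over the limit.

No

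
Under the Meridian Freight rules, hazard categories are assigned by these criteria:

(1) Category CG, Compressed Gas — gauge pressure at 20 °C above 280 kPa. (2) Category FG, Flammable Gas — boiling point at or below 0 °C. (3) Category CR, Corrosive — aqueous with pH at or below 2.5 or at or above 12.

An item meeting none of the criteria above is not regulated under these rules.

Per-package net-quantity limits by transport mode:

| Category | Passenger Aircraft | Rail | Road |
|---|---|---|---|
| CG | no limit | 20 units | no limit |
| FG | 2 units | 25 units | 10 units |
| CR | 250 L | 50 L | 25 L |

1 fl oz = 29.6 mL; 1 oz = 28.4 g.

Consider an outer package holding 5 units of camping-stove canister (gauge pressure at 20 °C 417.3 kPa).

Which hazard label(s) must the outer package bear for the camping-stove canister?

Category CG

The camping-stove canister has gauge pressure at 20 °C 417.3 kPa, which is > 280 kPa, so it is Category CG (Compressed Gas).
Only the Category CG label is required.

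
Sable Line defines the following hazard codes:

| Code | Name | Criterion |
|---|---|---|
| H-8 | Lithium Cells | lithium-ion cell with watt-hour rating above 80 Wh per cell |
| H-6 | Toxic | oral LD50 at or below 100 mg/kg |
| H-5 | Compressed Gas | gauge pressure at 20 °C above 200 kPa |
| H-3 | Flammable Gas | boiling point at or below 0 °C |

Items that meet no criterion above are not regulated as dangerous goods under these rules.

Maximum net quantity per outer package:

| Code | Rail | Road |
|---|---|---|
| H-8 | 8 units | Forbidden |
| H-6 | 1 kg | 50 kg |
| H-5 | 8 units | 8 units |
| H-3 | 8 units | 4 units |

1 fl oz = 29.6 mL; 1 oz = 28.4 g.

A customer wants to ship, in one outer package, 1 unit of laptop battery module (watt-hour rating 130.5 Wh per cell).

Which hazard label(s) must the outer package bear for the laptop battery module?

Code H-8

Watt-hour rating 130.5 Wh per cell meets the Code H-8 criterion (Lithium Cells), so the laptop battery module is Code H-8.
Only the Code H-8 label is required.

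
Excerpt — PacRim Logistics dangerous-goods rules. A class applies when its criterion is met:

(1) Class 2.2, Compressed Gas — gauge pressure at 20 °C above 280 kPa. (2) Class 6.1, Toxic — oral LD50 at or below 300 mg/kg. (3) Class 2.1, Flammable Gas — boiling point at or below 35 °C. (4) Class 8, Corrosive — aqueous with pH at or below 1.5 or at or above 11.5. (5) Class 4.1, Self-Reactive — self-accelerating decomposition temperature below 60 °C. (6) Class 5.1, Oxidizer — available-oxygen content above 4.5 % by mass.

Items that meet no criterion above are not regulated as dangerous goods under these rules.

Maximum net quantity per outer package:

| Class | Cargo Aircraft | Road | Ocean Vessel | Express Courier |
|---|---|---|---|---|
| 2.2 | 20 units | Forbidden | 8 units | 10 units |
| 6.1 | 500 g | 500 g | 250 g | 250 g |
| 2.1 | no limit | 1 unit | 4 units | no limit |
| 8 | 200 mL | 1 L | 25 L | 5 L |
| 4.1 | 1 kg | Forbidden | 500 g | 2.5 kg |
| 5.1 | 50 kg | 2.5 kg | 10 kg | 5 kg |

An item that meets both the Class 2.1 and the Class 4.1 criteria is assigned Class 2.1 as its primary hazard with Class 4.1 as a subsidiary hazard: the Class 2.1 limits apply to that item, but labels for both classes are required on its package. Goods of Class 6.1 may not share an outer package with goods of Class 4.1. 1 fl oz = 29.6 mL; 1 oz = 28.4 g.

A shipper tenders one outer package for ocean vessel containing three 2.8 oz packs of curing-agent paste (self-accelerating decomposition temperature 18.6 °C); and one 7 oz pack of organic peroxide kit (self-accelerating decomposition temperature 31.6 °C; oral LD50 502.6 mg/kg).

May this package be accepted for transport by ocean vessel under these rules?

The curing-agent paste has self-accelerating decomposition temperature 18.6 °C, which is < 60 °C, so it is Class 4.1 (Self-Reactive).
The organic peroxide kit has self-accelerating decomposition temperature 31.6 °C, which is < 60 °C, so it is Class 4.1 (Self-Reactive).
Class 4.1 net quantity: (three 2.8 oz packs = 238.56 g) + (one 7 oz pack = 198.8 g) = 437.36 g.
437.36 g is within the ocean vessel limit of 500 g for Class 4.1.

Yes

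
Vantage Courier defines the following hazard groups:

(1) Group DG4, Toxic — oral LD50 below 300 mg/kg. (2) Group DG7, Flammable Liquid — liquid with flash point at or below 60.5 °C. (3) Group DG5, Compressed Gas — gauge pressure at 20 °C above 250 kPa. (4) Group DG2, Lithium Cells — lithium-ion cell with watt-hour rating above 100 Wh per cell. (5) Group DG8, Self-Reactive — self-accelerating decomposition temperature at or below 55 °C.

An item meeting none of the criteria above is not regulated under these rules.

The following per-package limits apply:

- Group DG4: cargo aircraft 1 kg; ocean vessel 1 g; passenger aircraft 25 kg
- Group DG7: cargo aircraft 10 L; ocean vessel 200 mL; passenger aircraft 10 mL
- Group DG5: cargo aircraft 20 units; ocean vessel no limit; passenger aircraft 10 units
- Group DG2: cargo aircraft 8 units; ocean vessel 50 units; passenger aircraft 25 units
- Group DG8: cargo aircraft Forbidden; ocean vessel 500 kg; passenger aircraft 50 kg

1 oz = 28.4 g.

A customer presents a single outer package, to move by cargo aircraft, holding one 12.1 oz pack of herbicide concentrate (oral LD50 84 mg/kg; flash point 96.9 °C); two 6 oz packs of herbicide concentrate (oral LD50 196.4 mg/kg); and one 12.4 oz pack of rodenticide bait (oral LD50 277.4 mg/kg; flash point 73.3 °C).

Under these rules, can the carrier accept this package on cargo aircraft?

No

The herbicide concentrate has oral LD50 84 mg/kg, which is < 300 mg/kg, so it is Group DG4 (Toxic).
Oral LD50 196.4 mg/kg meets the Group DG4 criterion (Toxic), so the herbicide concentrate is Group DG4.
With oral LD50 277.4 mg/kg (< 300 mg/kg), the rodenticide bait falls in Group DG4.
Total Group DG4: (one 12.1 oz pack = 343.64 g) + (two 6 oz packs = 340.8 g) + (one 12.4 oz pack = 352.16 g) = 1036.6 g.
That exceeds the Group DG4 cargo aircraft limit of 1 kg.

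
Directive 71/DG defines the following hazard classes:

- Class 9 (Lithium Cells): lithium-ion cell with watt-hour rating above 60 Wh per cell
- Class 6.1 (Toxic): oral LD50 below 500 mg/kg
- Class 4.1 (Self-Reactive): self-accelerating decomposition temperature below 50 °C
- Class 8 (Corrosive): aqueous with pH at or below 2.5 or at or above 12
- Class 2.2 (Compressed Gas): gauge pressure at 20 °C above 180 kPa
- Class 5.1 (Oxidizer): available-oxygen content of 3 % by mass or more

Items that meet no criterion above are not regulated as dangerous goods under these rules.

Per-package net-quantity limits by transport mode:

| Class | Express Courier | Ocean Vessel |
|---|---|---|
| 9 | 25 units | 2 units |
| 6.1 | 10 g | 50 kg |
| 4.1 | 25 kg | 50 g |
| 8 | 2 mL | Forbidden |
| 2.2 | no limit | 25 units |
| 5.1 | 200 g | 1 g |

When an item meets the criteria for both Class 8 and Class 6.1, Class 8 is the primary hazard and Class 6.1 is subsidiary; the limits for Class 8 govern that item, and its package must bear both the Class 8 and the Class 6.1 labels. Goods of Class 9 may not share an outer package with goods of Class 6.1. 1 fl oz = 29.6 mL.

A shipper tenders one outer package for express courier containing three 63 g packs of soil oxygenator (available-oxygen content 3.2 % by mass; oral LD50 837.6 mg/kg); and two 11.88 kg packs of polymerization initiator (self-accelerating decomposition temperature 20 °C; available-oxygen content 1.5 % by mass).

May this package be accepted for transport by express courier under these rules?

With available-oxygen content 3.2 % by mass (≥ 3 % by mass), the soil oxygenator falls in Class 5.1.
Polymerization initiator: self-accelerating decomposition temperature 20 °C < 50 °C → Class 4.1 (Self-Reactive).
Class 4.1 quantity: two 11.88 kg packs = 23.76 kg.
23.76 kg ≤ 25 kg (express courier limit, Class 4.1) — within limit.
Class 5.1 quantity: three 63 g packs = 189 g.
189 g ≤ 200 g (express courier limit, Class 5.1) — within limit.
The segregation rule (Class 9 with Class 6.1) does not apply to Class 4.1 with Class 5.1.
Every hazard class is within its express courier limit and no segregation rule is violated.

Yes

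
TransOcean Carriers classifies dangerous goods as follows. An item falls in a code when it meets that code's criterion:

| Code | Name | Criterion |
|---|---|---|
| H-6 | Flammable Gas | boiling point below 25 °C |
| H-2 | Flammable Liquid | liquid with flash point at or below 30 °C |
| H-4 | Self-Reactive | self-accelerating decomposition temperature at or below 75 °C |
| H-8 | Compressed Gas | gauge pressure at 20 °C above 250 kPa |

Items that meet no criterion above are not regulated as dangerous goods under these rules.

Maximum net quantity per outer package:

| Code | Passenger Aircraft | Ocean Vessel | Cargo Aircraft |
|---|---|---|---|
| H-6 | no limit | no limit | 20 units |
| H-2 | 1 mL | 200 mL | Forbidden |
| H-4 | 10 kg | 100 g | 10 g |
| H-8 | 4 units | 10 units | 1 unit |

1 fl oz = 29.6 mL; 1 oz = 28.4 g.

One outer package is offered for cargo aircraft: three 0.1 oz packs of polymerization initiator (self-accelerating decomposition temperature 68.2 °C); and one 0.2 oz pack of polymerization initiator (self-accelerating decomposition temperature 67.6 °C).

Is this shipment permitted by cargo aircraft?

With self-accelerating decomposition temperature 68.2 °C (≤ 75 °C), the polymerization initiator falls in Code H-4.
Self-accelerating decomposition temperature 67.6 °C meets the Code H-4 criterion (Self-Reactive), so the polymerization initiator is Code H-4.
Code H-4 net quantity: (three 0.1 oz packs = 8.52 g) + (one 0.2 oz pack = 5.68 g) = 14.2 g.
That exceeds the Code H-4 cargo aircraft limit of 10 g.

No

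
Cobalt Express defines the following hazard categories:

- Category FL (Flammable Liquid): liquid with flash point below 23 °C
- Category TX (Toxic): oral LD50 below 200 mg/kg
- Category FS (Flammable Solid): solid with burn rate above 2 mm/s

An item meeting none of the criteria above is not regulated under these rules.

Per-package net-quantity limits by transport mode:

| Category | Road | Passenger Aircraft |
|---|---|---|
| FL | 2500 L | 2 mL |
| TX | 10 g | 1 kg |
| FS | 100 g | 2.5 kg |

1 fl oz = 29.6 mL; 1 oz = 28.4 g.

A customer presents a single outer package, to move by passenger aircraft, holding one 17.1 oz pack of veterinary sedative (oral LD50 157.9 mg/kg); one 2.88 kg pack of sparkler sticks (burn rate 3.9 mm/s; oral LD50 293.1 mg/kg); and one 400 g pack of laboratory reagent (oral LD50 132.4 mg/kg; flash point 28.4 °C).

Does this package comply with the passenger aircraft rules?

No

The veterinary sedative has oral LD50 157.9 mg/kg, which is < 200 mg/kg, so it is Category TX (Toxic).
Burn rate 3.9 mm/s meets the Category FS criterion (Flammable Solid), so the sparkler sticks are Category FS.
With oral LD50 132.4 mg/kg (< 200 mg/kg), the laboratory reagent falls in Category TX.
Total Category TX: (one 17.1 oz pack = 485.64 g) + 400 g = 885.64 g.
885.64 g is within the passenger aircraft limit of 1 kg for Category TX.
Category FS quantity: 2.88 kg.
That exceeds the Category FS passenger aircraft limit of 2.5 kg.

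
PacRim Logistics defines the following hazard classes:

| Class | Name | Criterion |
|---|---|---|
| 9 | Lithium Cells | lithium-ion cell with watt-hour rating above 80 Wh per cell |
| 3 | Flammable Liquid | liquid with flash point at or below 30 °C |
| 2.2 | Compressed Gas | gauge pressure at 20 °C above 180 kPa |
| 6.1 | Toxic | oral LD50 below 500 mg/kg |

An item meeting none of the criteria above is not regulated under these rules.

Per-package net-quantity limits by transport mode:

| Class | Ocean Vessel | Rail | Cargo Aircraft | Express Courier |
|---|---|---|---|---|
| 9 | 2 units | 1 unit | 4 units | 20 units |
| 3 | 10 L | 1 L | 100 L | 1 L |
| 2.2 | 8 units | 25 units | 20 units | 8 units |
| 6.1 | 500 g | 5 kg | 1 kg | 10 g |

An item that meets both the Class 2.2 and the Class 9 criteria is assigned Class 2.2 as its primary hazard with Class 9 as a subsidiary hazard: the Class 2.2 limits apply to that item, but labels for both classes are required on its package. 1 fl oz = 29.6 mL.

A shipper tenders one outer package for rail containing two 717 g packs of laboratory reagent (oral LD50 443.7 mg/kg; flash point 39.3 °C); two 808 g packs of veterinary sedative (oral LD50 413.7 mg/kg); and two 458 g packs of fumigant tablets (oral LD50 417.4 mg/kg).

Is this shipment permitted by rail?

Yes

Laboratory reagent: oral LD50 443.7 mg/kg < 500 mg/kg → Class 6.1 (Toxic).
With oral LD50 413.7 mg/kg (< 500 mg/kg), the veterinary sedative falls in Class 6.1.
Fumigant tablets: oral LD50 417.4 mg/kg < 500 mg/kg → Class 6.1 (Toxic).
Class 6.1 net quantity: (two 717 g packs = 1.434 kg) + (two 808 g packs = 1.616 kg) + (two 458 g packs = 916 g) = 3.966 kg.
3.966 kg ≤ 5 kg (rail limit, Class 6.1) — within limit.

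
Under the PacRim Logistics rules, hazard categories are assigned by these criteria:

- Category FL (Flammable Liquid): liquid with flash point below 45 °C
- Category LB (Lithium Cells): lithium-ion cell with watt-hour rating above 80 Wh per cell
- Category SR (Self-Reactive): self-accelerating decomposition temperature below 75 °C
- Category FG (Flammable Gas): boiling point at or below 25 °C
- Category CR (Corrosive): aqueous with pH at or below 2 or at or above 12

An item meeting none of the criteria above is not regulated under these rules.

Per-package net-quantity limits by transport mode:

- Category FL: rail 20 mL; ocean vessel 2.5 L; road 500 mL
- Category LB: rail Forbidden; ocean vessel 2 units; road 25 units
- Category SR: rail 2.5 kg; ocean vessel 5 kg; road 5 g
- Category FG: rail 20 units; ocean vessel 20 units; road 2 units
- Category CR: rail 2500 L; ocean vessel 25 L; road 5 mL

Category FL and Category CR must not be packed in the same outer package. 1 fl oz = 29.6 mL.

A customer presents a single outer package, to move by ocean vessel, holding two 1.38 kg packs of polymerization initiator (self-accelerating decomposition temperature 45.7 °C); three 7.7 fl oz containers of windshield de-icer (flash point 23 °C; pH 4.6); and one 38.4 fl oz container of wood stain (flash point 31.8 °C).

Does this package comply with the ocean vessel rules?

Polymerization initiator: self-accelerating decomposition temperature 45.7 °C < 75 °C → Category SR (Self-Reactive).
The windshield de-icer has flash point 23 °C, which is < 45 °C, so it is Category FL (Flammable Liquid).
Flash point 31.8 °C meets the Category FL criterion (Flammable Liquid), so the wood stain is Category FL.
Total Category FL: (three 7.7 fl oz containers = 683.76 mL) + (one 38.4 fl oz container = 1136.64 mL) = 1820.4 mL.
That is within the Category FL ocean vessel limit of 2.5 L.
Category SR quantity: two 1.38 kg packs = 2.76 kg.
2.76 kg is within the ocean vessel limit of 5 kg for Category SR.
The segregation rule (Category FL with Category CR) does not apply to Category FL with Category SR.
Every hazard category is within its ocean vessel limit and no segregation rule is violated.

Yes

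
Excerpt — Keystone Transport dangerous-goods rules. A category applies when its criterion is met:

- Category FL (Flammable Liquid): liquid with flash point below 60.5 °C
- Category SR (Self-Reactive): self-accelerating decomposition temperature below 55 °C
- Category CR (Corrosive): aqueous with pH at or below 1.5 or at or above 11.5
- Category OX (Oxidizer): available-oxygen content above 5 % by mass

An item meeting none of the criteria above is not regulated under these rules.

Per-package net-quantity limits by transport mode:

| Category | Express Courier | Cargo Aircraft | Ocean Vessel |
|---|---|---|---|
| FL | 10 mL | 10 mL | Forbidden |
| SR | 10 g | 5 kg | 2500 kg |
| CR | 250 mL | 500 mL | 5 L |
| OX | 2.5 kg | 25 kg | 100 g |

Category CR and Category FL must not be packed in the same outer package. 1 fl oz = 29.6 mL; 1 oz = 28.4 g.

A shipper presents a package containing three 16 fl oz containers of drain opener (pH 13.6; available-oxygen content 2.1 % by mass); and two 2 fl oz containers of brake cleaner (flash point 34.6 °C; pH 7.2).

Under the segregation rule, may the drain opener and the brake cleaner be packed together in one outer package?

With pH 13.6 (≥ 11.5), the drain opener falls in Category CR.
Flash point 34.6 °C meets the Category FL criterion (Flammable Liquid), so the brake cleaner is Category FL.
Category CR and Category FL may not share an outer package.

No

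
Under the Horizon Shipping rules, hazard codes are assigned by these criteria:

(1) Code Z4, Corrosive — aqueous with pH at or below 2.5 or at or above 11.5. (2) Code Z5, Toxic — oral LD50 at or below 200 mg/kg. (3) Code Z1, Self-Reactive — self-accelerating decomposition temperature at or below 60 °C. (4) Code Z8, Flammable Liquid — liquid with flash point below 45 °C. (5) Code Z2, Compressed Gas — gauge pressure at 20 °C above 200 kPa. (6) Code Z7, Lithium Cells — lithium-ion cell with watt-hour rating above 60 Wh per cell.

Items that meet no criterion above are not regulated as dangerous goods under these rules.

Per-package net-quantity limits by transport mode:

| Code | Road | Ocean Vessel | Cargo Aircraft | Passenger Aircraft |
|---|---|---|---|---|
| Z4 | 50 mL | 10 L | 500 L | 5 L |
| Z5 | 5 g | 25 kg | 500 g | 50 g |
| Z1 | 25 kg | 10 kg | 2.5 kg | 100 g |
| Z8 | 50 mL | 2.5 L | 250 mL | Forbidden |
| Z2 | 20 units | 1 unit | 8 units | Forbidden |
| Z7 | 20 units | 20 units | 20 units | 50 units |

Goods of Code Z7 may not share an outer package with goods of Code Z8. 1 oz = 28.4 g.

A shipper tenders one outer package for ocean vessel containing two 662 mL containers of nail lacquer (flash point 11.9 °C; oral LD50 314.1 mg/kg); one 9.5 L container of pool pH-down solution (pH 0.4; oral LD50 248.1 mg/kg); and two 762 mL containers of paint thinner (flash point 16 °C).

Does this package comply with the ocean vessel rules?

No

Nail lacquer: flash point 11.9 °C < 45 °C → Code Z8 (Flammable Liquid).
The pool pH-down solution has pH 0.4, which is ≤ 2.5, so it is Code Z4 (Corrosive).
Paint thinner: flash point 16 °C < 45 °C → Code Z8 (Flammable Liquid).
Total Code Z8: (two 662 mL containers = 1.324 L) + (two 762 mL containers = 1.524 L) = 2.848 L.
2.848 L exceeds the ocean vessel limit of 2.5 L for Code Z8.
Code Z4 quantity: 9.5 L.
9.5 L ≤ 10 L (ocean vessel limit, Code Z4) — within limit.
The segregation rule (Code Z7 with Code Z8) does not apply to Code Z8 with Code Z4.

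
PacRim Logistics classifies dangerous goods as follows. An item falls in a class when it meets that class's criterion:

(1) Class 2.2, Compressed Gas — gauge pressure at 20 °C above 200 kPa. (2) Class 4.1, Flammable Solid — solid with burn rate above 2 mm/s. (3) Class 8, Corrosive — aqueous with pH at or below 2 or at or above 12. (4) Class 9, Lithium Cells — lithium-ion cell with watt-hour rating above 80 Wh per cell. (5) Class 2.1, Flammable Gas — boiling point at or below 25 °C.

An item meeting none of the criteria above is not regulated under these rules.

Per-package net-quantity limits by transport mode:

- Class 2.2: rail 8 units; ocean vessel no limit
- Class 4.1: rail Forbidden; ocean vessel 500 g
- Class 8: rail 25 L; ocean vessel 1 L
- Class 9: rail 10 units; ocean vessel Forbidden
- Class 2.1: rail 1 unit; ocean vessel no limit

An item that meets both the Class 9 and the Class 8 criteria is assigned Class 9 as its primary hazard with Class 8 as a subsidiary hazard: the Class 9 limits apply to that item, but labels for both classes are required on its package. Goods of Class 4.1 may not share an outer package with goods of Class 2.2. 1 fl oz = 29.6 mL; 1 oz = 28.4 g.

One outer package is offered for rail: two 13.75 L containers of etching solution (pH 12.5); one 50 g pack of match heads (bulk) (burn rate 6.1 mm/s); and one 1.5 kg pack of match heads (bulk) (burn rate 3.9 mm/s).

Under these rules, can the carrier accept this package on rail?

No

With pH 12.5 (≥ 12), the etching solution falls in Class 8.
With burn rate 6.1 mm/s (> 2 mm/s), the match heads (bulk) fall in Class 4.1.
The match heads (bulk) have burn rate 3.9 mm/s, which is > 2 mm/s, so they are Class 4.1 (Flammable Solid).
Class 4.1 net quantity: 50 g + 1.5 kg = 1.55 kg.
Class 4.1 is Forbidden by rail.
Class 8 quantity: two 13.75 L containers = 27.5 L.
27.5 L exceeds the rail limit of 25 L for Class 8.
The segregation rule (Class 4.1 with Class 2.2) does not apply to Class 4.1 with Class 8.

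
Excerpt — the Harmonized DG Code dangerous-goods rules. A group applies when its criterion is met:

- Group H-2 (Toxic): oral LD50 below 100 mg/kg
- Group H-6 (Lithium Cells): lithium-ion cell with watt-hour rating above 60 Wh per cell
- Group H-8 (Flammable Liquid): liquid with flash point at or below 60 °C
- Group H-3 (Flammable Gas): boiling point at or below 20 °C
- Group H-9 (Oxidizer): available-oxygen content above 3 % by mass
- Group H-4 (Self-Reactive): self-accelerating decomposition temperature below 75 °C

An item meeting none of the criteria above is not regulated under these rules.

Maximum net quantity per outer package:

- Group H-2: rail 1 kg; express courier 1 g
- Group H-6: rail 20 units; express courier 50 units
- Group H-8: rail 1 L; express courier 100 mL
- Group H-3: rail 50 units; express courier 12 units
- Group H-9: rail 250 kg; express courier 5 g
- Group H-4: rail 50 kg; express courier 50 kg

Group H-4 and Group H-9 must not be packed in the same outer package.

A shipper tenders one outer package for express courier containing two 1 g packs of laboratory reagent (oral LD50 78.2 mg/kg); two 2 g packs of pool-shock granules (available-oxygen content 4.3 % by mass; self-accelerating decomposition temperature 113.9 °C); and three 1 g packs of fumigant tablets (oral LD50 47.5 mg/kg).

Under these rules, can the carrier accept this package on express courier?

Laboratory reagent: oral LD50 78.2 mg/kg < 100 mg/kg → Group H-2 (Toxic).
The pool-shock granules have available-oxygen content 4.3 % by mass, which is > 3 % by mass, so they are Group H-9 (Oxidizer).
The fumigant tablets have oral LD50 47.5 mg/kg, which is < 100 mg/kg, so they are Group H-2 (Toxic).
Group H-2 net quantity: (two 1 g packs = 2 g) + (three 1 g packs = 3 g) = 5 g.
5 g exceeds the express courier limit of 1 g for Group H-2.
Group H-9 quantity: two 2 g packs = 4 g.
4 g is within the express courier limit of 5 g for Group H-9.
The segregation rule (Group H-4 with Group H-9) does not apply to Group H-2 with Group H-9.

No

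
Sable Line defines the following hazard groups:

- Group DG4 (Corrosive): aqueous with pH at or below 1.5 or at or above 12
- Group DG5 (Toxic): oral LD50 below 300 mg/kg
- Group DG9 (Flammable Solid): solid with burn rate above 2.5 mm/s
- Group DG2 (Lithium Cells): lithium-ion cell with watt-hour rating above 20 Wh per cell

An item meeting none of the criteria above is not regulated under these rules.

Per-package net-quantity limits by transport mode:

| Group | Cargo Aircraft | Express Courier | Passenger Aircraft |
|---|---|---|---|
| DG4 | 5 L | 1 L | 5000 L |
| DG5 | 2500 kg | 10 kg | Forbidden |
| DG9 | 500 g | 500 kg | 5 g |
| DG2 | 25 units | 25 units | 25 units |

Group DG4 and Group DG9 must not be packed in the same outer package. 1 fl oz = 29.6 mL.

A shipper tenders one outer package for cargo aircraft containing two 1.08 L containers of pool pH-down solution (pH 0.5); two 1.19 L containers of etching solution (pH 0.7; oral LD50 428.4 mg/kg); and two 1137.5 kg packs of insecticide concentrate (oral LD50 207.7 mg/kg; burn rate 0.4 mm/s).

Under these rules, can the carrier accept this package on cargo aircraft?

pH 0.5 meets the Group DG4 criterion (Corrosive), so the pool pH-down solution is Group DG4.
With pH 0.7 (≤ 1.5), the etching solution falls in Group DG4.
Insecticide concentrate: oral LD50 207.7 mg/kg < 300 mg/kg → Group DG5 (Toxic).
Total Group DG4: (two 1.08 L containers = 2.16 L) + (two 1.19 L containers = 2.38 L) = 4.54 L.
That is within the Group DG4 cargo aircraft limit of 5 L.
Group DG5 quantity: two 1137.5 kg packs = 2275 kg.
2275 kg ≤ 2500 kg (cargo aircraft limit, Group DG5) — within limit.
The segregation rule (Group DG4 with Group DG9) does not apply to Group DG4 with Group DG5.
Every hazard group is within its cargo aircraft limit and no segregation rule is violated.

Yes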